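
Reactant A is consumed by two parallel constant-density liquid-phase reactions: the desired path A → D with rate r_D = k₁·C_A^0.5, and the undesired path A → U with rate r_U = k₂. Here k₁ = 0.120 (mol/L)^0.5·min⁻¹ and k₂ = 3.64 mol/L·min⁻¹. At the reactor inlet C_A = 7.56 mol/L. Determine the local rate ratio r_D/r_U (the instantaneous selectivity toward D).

S_{D/U} = r_D/r_U = (k₁·C_A^0.5)/(k₂) = (k₁/k₂)·C_A^0.5.
= (0.120×7.560^0.5) / (3.64) = 0.3299/3.640 = 0.0906.
Since the desired path is higher order in A, keeping C_A high (PFR or concentrated feed) favours D.

0.0906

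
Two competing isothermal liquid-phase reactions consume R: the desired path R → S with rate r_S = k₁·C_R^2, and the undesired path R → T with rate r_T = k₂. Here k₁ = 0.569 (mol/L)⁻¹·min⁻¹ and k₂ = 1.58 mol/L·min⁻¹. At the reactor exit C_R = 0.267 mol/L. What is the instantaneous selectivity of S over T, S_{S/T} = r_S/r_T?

0.0257

S_{S/T} = r_S/r_T = (k₁·C_R^2)/(k₂) = (k₁/k₂)·C_R^2.
= (0.569×0.2670^2) / (1.58) = 0.04056/1.580 = 0.0257.
Since the desired path is higher order in R, keeping C_R high (PFR or concentrated feed) favours S.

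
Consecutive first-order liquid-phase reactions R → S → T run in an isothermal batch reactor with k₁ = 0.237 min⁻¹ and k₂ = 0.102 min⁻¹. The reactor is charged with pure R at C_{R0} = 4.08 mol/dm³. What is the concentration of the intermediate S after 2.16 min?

1.45 mol/dm³

Solving the coupled first-order balances gives C_S(t) = [k₁/(k₂−k₁)]·C_{R0}·(e^(−k₁t) − e^(−k₂t)).
e^(−k₁t) = e^(−0.237×2.16) = e^(−0.5119) = 0.5993; e^(−k₂t) = e^(−0.2203) = 0.8023.
C_S = 0.237×4.08/(0.102−0.237) × (0.5993−0.8023) = (-7.163)×(-0.2029) = 1.453 mol/dm³.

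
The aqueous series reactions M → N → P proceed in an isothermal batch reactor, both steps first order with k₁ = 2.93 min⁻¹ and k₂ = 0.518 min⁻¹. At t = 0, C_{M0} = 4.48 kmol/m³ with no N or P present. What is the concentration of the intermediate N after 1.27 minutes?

2.69 kmol/m³

Solving the coupled first-order balances gives C_N(t) = [k₁/(k₂−k₁)]·C_{M0}·(e^(−k₁t) − e^(−k₂t)).
e^(−k₁t) = e^(−2.93×1.27) = e^(−3.721) = 0.02421; e^(−k₂t) = e^(−0.6579) = 0.5180.
C_N = 2.93×4.48/(0.518−2.93) × (0.02421−0.5180) = (-5.442)×(-0.4938) = 2.687 kmol/m³.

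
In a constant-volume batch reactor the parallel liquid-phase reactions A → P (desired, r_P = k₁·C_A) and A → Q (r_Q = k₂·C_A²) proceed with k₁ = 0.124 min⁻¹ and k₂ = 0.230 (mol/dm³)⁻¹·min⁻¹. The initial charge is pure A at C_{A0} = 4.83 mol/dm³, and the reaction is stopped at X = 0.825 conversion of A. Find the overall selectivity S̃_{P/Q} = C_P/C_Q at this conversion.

C_A = C_{A0}(1−X) = 0.8453 mol/dm³.
Along a PFR/batch, dC_P/dC_A = −r_P/(r_P+r_Q) = −k₁/(k₁+k₂·C_A).
Integrating from C_{A0} to C_A: C_P = (0.124/0.230)·ln[(0.124+0.230·4.83)/(0.124+0.230·0.845)] = 0.5391·ln(1.235/0.3184) = 0.7307 mol/dm³.
C_Q = (C_{A0}−C_A)−C_P = 3.254 mol/dm³; S̃_{P/Q} = 0.7307/3.254 = 0.225.

0.225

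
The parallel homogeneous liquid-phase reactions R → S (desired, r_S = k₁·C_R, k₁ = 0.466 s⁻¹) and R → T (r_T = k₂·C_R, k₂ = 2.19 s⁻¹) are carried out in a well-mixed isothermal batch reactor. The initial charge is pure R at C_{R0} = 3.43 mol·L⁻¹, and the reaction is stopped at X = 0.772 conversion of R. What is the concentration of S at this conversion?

0.465 mol·L⁻¹

C_R = C_{R0}(1−X) = 0.7820 mol·L⁻¹.
Both paths are first order in R, so the instantaneous fraction to S is constant: dC_S/d(−C_R) = k₁/(k₁+k₂) = 0.1755.
C_S = 0.1755·(C_{R0}−C_R) = 0.1755×2.648 = 0.465 mol·L⁻¹.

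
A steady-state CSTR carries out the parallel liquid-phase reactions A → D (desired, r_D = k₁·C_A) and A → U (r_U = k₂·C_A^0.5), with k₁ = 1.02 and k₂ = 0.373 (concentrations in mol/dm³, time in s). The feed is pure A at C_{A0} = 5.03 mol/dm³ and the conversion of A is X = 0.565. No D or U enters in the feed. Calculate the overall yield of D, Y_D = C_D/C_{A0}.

Exit C_A = C_{A0}(1−X) = 5.03×0.435 = 2.188 mol/dm³.
A CSTR operates uniformly at the exit composition, giving r_D = 2.232 and r_U = 0.5517 (each k·C_A^n at C_A = 2.188).
Fraction of consumed A going to D: r_D/(r_D+r_U) = 0.8018.
C_D = 0.8018·C_{A0}·X = 0.8018×5.03×0.565 = 2.28 mol/dm³; Y_D = C_D/C_{A0} = 0.453.

0.453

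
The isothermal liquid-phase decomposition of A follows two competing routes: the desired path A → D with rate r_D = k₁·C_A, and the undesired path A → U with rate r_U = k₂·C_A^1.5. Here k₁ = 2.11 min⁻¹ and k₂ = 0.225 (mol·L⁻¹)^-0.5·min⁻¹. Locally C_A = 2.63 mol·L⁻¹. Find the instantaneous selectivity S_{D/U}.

5.78

S_{D/U} = r_D/r_U = (k₁·C_A)/(k₂·C_A^1.5) = (k₁/k₂)·C_A^-0.5.
= (2.11×2.630) / (0.225×2.630^1.5) = 5.549/0.9597 = 5.78.
The undesired path is higher order in A, so low C_A (CSTR or dilute feed) favours D.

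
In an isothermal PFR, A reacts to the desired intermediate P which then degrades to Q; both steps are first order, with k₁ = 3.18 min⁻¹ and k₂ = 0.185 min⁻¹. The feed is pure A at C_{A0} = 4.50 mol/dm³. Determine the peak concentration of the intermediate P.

3.77 mol/dm³

Evaluating C_P at τ_opt = ln(k₂/k₁)/(k₂−k₁) gives C_{P,max}/C_{A0} = (k₁/k₂)^[k₂/(k₂−k₁)].
= (3.18/0.185)^(0.185/(0.185−3.18)) = (17.19)^(-0.06177) = 0.8389.
C_{P,max} = 0.8389×4.50 = 3.77 mol/dm³.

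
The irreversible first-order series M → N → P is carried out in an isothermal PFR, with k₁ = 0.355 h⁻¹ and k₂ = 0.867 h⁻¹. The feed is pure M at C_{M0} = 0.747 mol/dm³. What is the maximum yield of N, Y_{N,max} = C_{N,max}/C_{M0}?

For a first-order series the maximum intermediate yield is C_{N,max}/C_{M0} = (k₁/k₂)^[k₂/(k₂−k₁)].
= (0.355/0.867)^(0.867/(0.867−0.355)) = (0.4095)^(1.693) = 0.2205.

0.220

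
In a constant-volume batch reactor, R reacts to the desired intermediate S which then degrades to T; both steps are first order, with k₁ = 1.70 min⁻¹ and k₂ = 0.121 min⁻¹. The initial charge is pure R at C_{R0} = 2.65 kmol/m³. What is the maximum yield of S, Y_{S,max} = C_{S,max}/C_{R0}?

For a first-order series the maximum intermediate yield is C_{S,max}/C_{R0} = (k₁/k₂)^[k₂/(k₂−k₁)].
= (1.70/0.121)^(0.121/(0.121−1.70)) = (14.05)^(-0.07663) = 0.8167.

0.817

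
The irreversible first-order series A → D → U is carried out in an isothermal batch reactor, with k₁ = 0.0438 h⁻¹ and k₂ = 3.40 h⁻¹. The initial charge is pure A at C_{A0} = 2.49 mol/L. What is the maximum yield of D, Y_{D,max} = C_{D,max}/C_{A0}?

Evaluating C_D at t_opt = ln(k₂/k₁)/(k₂−k₁) gives C_{D,max}/C_{A0} = (k₁/k₂)^[k₂/(k₂−k₁)].
= (0.0438/3.40)^(3.40/(3.40−0.0438)) = (0.01288)^(1.013) = 0.01217.

0.0122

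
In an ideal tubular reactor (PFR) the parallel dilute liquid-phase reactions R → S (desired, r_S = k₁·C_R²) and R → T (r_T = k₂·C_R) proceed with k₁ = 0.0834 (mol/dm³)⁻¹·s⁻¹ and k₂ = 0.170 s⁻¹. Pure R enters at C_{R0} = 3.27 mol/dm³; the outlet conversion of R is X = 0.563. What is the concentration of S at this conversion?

0.973 mol/dm³

C_R = C_{R0}(1−X) = 1.429 mol/dm³.
Along a PFR/batch, dC_T/dC_R = −r_T/(r_S+r_T) = −k₂/(k₂+k₁·C_R).
Integrating from C_{R0} to C_R: C_T = (0.170/0.0834)·ln[(0.170+0.0834·3.27)/(0.170+0.0834·1.43)] = 2.038·ln(0.4427/0.2892) = 0.8681 mol/dm³.
Then C_S = (C_{R0}−C_R) − C_T = 1.841 − 0.8681 = 0.9729 mol/dm³.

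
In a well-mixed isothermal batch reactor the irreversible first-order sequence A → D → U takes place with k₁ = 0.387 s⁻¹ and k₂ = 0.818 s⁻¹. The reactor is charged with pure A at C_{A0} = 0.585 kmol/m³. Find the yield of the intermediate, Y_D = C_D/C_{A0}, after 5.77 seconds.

0.0883

For first-order series with pure A initially, C_D(t) = k₁C_{A0}/(k₂−k₁)·(e^(−k₁t) − e^(−k₂t)).
e^(−k₁t) = e^(−0.387×5.77) = e^(−2.233) = 0.1072; e^(−k₂t) = e^(−4.720) = 0.008916.
C_D = 0.387×0.585/(0.818−0.387) × (0.1072−0.008916) = 0.5253×0.09829 = 0.05163 kmol/m³.
Y_D = C_D/C_{A0} = 0.05163/0.585 = 0.0883.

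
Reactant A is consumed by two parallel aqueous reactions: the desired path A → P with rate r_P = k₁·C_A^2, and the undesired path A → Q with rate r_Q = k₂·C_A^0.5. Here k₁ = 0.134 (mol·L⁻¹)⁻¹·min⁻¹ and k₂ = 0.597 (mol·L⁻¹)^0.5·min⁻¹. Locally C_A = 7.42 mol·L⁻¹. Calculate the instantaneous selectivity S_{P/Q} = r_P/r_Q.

4.54

S_{P/Q} = r_P/r_Q = (k₁·C_A^2)/(k₂·C_A^0.5) = (k₁/k₂)·C_A^1.5.
= (0.134×7.420^2) / (0.597×7.420^0.5) = 7.378/1.626 = 4.54.
Since the desired path is higher order in A, keeping C_A high (PFR or concentrated feed) favours P.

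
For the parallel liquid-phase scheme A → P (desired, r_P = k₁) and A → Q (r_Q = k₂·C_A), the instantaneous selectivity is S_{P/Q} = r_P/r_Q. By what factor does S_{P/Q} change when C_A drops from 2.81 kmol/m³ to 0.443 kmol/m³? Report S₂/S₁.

6.34

S_{P/Q} = (k₁/k₂)·C_A⁻¹, so S₂/S₁ = (C_{A,2}/C_{A,1})⁻¹.
= 2.81/0.443 = 6.34.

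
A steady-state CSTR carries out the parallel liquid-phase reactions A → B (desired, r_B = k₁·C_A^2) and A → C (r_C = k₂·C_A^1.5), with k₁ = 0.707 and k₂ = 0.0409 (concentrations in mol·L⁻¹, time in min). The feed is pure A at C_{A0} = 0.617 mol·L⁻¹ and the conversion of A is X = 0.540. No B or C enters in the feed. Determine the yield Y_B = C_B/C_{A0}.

Exit C_A = C_{A0}(1−X) = 0.617×0.460 = 0.2838 mol·L⁻¹.
In a CSTR the entire volume is at exit conditions, so r_B = 0.707×0.2838^2 = 0.05695 and r_C = 0.0409×0.2838^1.5 = 0.006184.
Fraction of consumed A going to B: r_B/(r_B+r_C) = 0.9020.
C_B = 0.9020·C_{A0}·X = 0.9020×0.617×0.540 = 0.301 mol·L⁻¹; Y_B = C_B/C_{A0} = 0.487.

0.487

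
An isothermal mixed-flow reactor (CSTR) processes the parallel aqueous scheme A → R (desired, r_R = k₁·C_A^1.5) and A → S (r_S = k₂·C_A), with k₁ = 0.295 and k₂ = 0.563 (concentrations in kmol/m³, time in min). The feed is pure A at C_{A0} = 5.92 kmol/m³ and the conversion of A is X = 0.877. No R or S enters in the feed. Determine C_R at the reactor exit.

Exit C_A = C_{A0}(1−X) = 5.92×0.123 = 0.7282 kmol/m³.
In a CSTR the entire volume is at exit conditions, so r_R = 0.295×0.7282^1.5 = 0.1833 and r_S = 0.563×0.7282 = 0.4100.
Fraction of consumed A going to R: r_R/(r_R+r_S) = 0.3090.
C_R = 0.3090·C_{A0}·X = 0.3090×5.92×0.877 = 1.60 kmol/m³.

1.60 kmol/m³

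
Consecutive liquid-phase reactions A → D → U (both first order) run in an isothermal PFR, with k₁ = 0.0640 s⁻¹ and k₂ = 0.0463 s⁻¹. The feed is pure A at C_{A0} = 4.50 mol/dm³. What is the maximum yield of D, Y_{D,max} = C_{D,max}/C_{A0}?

Evaluating C_D at τ_opt = ln(k₂/k₁)/(k₂−k₁) gives C_{D,max}/C_{A0} = (k₁/k₂)^[k₂/(k₂−k₁)].
= (0.0640/0.0463)^(0.0463/(0.0463−0.0640)) = (1.382)^(-2.616) = 0.4288.

0.429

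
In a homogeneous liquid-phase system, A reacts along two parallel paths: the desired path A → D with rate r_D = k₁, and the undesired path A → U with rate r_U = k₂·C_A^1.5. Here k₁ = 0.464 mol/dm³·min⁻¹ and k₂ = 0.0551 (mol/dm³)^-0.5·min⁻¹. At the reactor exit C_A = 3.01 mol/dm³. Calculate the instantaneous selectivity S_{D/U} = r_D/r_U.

S_{D/U} = r_D/r_U = (k₁)/(k₂·C_A^1.5) = (k₁/k₂)·C_A^-1.5.
= (0.464) / (0.0551×3.010^1.5) = 0.4640/0.2877 = 1.61.
The undesired path is higher order in A, so low C_A (CSTR or dilute feed) favours D.

1.61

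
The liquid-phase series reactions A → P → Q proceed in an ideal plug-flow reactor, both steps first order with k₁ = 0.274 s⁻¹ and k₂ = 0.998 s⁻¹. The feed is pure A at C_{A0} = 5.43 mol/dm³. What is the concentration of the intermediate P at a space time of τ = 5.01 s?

The intermediate concentration in a first-order A→B→C sequence is C_P = k₁C_{A0}(e^(−k₁τ) − e^(−k₂τ))/(k₂−k₁).
e^(−k₁τ) = e^(−0.274×5.01) = e^(−1.373) = 0.2534; e^(−k₂τ) = e^(−5.000) = 0.006738.
C_P = 0.274×5.43/(0.998−0.274) × (0.2534−0.006738) = 2.055×0.2467 = 0.5069 mol/dm³.

0.507 mol/dm³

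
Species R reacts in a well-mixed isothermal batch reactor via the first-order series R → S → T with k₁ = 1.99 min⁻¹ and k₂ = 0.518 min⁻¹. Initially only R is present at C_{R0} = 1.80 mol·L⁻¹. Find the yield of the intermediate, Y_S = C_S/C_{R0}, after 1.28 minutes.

The intermediate concentration in a first-order A→B→C sequence is C_S = k₁C_{R0}(e^(−k₁t) − e^(−k₂t))/(k₂−k₁).
e^(−k₁t) = e^(−1.99×1.28) = e^(−2.547) = 0.07830; e^(−k₂t) = e^(−0.6630) = 0.5153.
C_S = 1.99×1.80/(0.518−1.99) × (0.07830−0.5153) = (-2.433)×(-0.4370) = 1.063 mol·L⁻¹.
Y_S = C_S/C_{R0} = 1.063/1.80 = 0.591.

0.591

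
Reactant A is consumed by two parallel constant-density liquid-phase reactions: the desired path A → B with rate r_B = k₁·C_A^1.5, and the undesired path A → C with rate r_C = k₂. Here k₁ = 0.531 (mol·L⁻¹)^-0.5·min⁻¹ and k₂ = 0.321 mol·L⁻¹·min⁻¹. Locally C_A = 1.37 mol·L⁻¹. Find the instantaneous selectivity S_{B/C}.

2.65

S_{B/C} = r_B/r_C = (k₁·C_A^1.5)/(k₂) = (k₁/k₂)·C_A^1.5.
= (0.531×1.370^1.5) / (0.321) = 0.8515/0.3210 = 2.65.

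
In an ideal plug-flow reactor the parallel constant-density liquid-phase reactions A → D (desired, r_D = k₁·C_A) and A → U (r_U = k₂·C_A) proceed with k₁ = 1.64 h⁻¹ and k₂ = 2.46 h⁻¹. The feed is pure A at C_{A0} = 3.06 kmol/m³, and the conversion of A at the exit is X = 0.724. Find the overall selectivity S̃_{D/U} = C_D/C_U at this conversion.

0.667

C_A = C_{A0}(1−X) = 0.8446 kmol/m³.
Both paths are first order in A, so the instantaneous fraction to D is constant: dC_D/d(−C_A) = k₁/(k₁+k₂) = 0.4000.
C_D = 0.4000·(C_{A0}−C_A) = 0.4000×2.215 = 0.886 kmol/m³.
C_U = (C_{A0}−C_A)−C_D = 1.329 kmol/m³; S̃_{D/U} = 0.8862/1.329 = 0.667.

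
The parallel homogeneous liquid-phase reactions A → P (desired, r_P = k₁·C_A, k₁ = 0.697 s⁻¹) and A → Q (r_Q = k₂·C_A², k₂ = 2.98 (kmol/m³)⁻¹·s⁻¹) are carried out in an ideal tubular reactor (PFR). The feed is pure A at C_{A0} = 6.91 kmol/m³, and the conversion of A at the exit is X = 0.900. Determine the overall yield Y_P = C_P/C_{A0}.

C_A = C_{A0}(1−X) = 0.6910 kmol/m³.
Along a PFR/batch, dC_P/dC_A = −r_P/(r_P+r_Q) = −k₁/(k₁+k₂·C_A).
Integrating from C_{A0} to C_A: C_P = (0.697/2.98)·ln[(0.697+2.98·6.91)/(0.697+2.98·0.691)] = 0.2339·ln(21.29/2.756) = 0.4782 kmol/m³.
Y_P = C_P/C_{A0} = 0.4782/6.91 = 0.0692.

0.0692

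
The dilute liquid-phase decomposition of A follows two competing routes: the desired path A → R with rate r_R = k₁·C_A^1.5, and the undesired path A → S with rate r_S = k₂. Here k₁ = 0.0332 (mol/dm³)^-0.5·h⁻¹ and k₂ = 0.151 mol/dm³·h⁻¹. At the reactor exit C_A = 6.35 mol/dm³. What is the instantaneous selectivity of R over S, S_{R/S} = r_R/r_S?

S_{R/S} = r_R/r_S = (k₁·C_A^1.5)/(k₂) = (k₁/k₂)·C_A^1.5.
= (0.0332×6.350^1.5) / (0.151) = 0.5312/0.1510 = 3.52.

3.52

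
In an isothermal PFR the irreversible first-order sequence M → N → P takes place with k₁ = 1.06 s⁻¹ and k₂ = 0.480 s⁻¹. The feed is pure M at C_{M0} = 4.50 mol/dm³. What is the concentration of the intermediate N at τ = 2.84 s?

Solving the coupled first-order balances gives C_N(τ) = [k₁/(k₂−k₁)]·C_{M0}·(e^(−k₁τ) − e^(−k₂τ)).
e^(−k₁τ) = e^(−1.06×2.84) = e^(−3.010) = 0.04927; e^(−k₂τ) = e^(−1.363) = 0.2558.
C_N = 1.06×4.50/(0.480−1.06) × (0.04927−0.2558) = (-8.224)×(-0.2066) = 1.699 mol/dm³.

1.70 mol/dm³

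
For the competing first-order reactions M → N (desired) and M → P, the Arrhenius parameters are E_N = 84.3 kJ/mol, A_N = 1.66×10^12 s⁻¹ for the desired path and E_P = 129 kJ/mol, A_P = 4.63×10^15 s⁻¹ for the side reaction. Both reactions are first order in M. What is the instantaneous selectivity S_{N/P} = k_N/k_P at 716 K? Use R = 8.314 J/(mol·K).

0.654

Since both paths have the same order in M, the concentration cancels and S_{N/P} = k_N/k_P = (A_N/A_P)·exp[(E_P−E_N)/(RT)].
(E_P−E_N)/(RT) = (129−84.3)×10³/(8.314×716) = 44700/5953 = 7.509.
k_N/k_P = (1.66×10^12/4.63×10^15)·exp(7.509) = 3.585×10^-4 × 1824 = 0.654.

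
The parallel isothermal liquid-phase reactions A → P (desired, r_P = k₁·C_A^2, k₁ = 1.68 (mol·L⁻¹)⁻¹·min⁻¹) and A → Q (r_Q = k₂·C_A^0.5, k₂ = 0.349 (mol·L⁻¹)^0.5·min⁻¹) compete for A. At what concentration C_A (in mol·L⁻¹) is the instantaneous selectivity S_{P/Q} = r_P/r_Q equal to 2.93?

0.718 mol·L⁻¹

S_{P/Q} = (k₁/k₂)·C_A^1.5 ⇒ C_A = (S·k₂/k₁)^(1/1.5).
= (2.93×0.349/1.68)^(0.6667) = (0.6087)^(0.6667) = 0.718 mol·L⁻¹.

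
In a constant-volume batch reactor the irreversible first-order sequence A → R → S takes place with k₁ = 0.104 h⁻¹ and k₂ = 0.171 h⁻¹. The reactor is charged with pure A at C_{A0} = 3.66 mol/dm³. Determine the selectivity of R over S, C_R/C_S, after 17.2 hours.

0.271

The intermediate concentration in a first-order A→B→C sequence is C_R = k₁C_{A0}(e^(−k₁t) − e^(−k₂t))/(k₂−k₁).
e^(−k₁t) = e^(−0.104×17.2) = e^(−1.789) = 0.1672; e^(−k₂t) = e^(−2.941) = 0.05280.
C_R = 0.104×3.66/(0.171−0.104) × (0.1672−0.05280) = 5.681×0.1144 = 0.6497 mol/dm³.
C_A = C_{A0}e^(−k₁t) = 0.6118 mol/dm³, so C_S = C_{A0}−C_A−C_R = 2.399 mol/dm³; C_R/C_S = 0.271.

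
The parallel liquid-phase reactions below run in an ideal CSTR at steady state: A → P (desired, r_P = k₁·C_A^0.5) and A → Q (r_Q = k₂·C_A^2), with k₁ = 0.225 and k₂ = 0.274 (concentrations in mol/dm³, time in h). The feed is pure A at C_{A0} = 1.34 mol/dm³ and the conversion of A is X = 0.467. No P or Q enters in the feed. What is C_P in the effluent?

Exit C_A = C_{A0}(1−X) = 1.34×0.533 = 0.7142 mol/dm³.
Rates in a CSTR are evaluated at the outlet concentration: r_P = 0.225×0.7142^0.5 = 0.1902, r_Q = 0.274×0.7142^2 = 0.1398.
Fraction of consumed A going to P: r_P/(r_P+r_Q) = 0.5764.
C_P = 0.5764·C_{A0}·X = 0.5764×1.34×0.467 = 0.361 mol/dm³.

0.361 mol/dm³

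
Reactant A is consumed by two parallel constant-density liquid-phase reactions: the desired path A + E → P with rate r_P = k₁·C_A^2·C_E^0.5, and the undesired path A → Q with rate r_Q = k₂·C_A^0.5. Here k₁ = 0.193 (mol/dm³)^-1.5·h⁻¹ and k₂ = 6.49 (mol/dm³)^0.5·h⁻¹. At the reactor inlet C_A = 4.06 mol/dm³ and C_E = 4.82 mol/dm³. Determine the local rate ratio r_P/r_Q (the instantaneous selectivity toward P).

S_{P/Q} = r_P/r_Q = (k₁·C_A^2·C_E^0.5)/(k₂·C_A^0.5) = (k₁/k₂)·C_A^1.5·C_E^0.5.
= (0.193×4.060^2×4.820^0.5) / (6.49×4.060^0.5) = 6.984/13.08 = 0.534.

0.534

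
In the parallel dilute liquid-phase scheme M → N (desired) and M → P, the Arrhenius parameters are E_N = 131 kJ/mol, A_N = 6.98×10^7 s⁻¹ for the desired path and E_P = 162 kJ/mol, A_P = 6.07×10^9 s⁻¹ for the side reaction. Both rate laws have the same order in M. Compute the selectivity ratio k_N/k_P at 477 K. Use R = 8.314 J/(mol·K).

28.5

With equal orders, S_{N/P} = k_N/k_P = (A_N/A_P)·exp[(E_P−E_N)/(RT)].
(E_P−E_N)/(RT) = (162−131)×10³/(8.314×477) = 31000/3966 = 7.817.
k_N/k_P = (6.98×10^7/6.07×10^9)·exp(7.817) = 0.01150 × 2482 = 28.5.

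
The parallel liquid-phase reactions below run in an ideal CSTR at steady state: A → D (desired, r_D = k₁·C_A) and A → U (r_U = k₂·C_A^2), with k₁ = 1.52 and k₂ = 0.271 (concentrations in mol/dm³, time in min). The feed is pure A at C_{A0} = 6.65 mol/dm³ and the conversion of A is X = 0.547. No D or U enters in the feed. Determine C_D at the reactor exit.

2.37 mol/dm³

Exit C_A = C_{A0}(1−X) = 6.65×0.453 = 3.012 mol/dm³.
Rates in a CSTR are evaluated at the outlet concentration: r_D = 1.52×3.012 = 4.579, r_U = 0.271×3.012^2 = 2.459.
Fraction of consumed A going to D: r_D/(r_D+r_U) = 0.6506.
C_D = 0.6506·C_{A0}·X = 0.6506×6.65×0.547 = 2.37 mol/dm³.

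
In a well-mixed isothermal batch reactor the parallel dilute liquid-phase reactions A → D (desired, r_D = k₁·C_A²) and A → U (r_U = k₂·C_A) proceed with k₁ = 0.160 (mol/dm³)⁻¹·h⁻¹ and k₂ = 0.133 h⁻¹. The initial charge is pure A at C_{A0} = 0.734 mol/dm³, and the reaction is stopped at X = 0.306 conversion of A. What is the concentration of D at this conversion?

C_A = C_{A0}(1−X) = 0.5094 mol/dm³.
Along a PFR/batch, dC_U/dC_A = −r_U/(r_D+r_U) = −k₂/(k₂+k₁·C_A).
Integrating from C_{A0} to C_A: C_U = (0.133/0.160)·ln[(0.133+0.160·0.734)/(0.133+0.160·0.509)] = 0.8313·ln(0.2504/0.2145) = 0.1288 mol/dm³.
Then C_D = (C_{A0}−C_A) − C_U = 0.2246 − 0.1288 = 0.09585 mol/dm³.

0.0958 mol/dm³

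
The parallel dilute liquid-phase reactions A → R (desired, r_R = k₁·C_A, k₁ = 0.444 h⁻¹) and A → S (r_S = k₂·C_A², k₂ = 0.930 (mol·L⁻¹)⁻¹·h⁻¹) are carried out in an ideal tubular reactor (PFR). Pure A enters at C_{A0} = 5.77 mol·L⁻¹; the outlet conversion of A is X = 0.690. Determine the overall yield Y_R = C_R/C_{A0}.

C_A = C_{A0}(1−X) = 1.789 mol·L⁻¹.
Along a PFR/batch, dC_R/dC_A = −r_R/(r_R+r_S) = −k₁/(k₁+k₂·C_A).
Integrating from C_{A0} to C_A: C_R = (0.444/0.930)·ln[(0.444+0.930·5.77)/(0.444+0.930·1.79)] = 0.4774·ln(5.810/2.107) = 0.4842 mol·L⁻¹.
Y_R = C_R/C_{A0} = 0.4842/5.77 = 0.0839.

0.0839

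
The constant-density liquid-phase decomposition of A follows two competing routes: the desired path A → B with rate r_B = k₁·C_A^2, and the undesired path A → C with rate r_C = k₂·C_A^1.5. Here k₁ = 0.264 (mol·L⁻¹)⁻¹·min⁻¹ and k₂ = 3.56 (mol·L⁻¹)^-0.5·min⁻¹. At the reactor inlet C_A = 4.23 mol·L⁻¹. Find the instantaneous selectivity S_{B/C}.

S_{B/C} = r_B/r_C = (k₁·C_A^2)/(k₂·C_A^1.5) = (k₁/k₂)·C_A^0.5.
= (0.264×4.230^2) / (3.56×4.230^1.5) = 4.724/30.97 = 0.153.
Since the desired path is higher order in A, keeping C_A high (PFR or concentrated feed) favours B.

0.153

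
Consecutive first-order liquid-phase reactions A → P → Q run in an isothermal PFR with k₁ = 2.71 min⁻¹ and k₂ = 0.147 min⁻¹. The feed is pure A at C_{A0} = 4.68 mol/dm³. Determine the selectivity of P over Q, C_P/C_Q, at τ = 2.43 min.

Solving the coupled first-order balances gives C_P(τ) = [k₁/(k₂−k₁)]·C_{A0}·(e^(−k₁τ) − e^(−k₂τ)).
e^(−k₁τ) = e^(−2.71×2.43) = e^(−6.585) = 0.001381; e^(−k₂τ) = e^(−0.3572) = 0.6996.
C_P = 2.71×4.68/(0.147−2.71) × (0.001381−0.6996) = (-4.948)×(-0.6982) = 3.455 mol/dm³.
C_A = C_{A0}e^(−k₁τ) = 0.006461 mol/dm³, so C_Q = C_{A0}−C_A−C_P = 1.218 mol/dm³; C_P/C_Q = 2.84.

2.84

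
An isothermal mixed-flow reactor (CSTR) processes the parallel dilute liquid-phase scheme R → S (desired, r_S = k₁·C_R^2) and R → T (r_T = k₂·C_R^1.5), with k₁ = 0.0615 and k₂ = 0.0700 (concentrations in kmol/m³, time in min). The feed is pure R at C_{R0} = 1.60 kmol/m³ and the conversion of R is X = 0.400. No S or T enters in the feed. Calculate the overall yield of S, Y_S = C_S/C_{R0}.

0.185

Exit C_R = C_{R0}(1−X) = 1.60×0.600 = 0.9600 kmol/m³.
In a CSTR the entire volume is at exit conditions, so r_S = 0.0615×0.9600^2 = 0.05668 and r_T = 0.0700×0.9600^1.5 = 0.06584.
Fraction of consumed R going to S: r_S/(r_S+r_T) = 0.4626.
C_S = 0.4626·C_{R0}·X = 0.4626×1.60×0.400 = 0.296 kmol/m³; Y_S = C_S/C_{R0} = 0.185.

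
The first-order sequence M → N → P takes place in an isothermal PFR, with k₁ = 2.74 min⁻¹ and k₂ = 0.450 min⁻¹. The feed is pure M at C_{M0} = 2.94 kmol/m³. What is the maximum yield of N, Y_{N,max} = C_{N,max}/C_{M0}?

0.701

For a first-order series the maximum intermediate yield is C_{N,max}/C_{M0} = (k₁/k₂)^[k₂/(k₂−k₁)].
= (2.74/0.450)^(0.450/(0.450−2.74)) = (6.089)^(-0.1965) = 0.7012.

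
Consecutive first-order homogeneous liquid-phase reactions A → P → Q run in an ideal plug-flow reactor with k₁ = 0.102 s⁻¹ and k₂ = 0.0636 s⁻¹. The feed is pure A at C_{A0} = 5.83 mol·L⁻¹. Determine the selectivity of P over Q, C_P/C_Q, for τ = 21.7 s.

The intermediate concentration in a first-order A→B→C sequence is C_P = k₁C_{A0}(e^(−k₁τ) − e^(−k₂τ))/(k₂−k₁).
e^(−k₁τ) = e^(−0.102×21.7) = e^(−2.213) = 0.1093; e^(−k₂τ) = e^(−1.380) = 0.2515.
C_P = 0.102×5.83/(0.0636−0.102) × (0.1093−0.2515) = (-15.49)×(-0.1422) = 2.202 mol·L⁻¹.
C_A = C_{A0}e^(−k₁τ) = 0.6374 mol·L⁻¹, so C_Q = C_{A0}−C_A−C_P = 2.990 mol·L⁻¹; C_P/C_Q = 0.737.

0.737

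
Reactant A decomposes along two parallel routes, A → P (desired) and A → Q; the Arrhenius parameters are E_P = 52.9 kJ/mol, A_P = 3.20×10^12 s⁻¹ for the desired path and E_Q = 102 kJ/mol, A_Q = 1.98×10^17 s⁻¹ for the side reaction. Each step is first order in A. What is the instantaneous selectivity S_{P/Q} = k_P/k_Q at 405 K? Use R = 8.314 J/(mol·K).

34.8

Since both paths have the same order in A, the concentration cancels and S_{P/Q} = k_P/k_Q = (A_P/A_Q)·exp[(E_Q−E_P)/(RT)].
(E_Q−E_P)/(RT) = (102−52.9)×10³/(8.314×405) = 49100/3367 = 14.58.
k_P/k_Q = (3.20×10^12/1.98×10^17)·exp(14.58) = 1.616×10^-5 × 2.152×10^6 = 34.8.
Since E_P < E_Q, lowering the temperature improves selectivity toward P.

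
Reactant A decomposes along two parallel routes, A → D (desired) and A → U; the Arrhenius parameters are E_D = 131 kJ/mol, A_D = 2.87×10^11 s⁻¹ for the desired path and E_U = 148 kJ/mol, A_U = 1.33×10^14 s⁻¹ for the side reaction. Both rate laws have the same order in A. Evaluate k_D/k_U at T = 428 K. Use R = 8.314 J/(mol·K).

Since both paths have the same order in A, the concentration cancels and S_{D/U} = k_D/k_U = (A_D/A_U)·exp[(E_U−E_D)/(RT)].
(E_U−E_D)/(RT) = (148−131)×10³/(8.314×428) = 17000/3558 = 4.777.
k_D/k_U = (2.87×10^11/1.33×10^14)·exp(4.777) = 0.002158 × 118.8 = 0.256.
Since E_D < E_U, lowering the temperature improves selectivity toward D.

0.256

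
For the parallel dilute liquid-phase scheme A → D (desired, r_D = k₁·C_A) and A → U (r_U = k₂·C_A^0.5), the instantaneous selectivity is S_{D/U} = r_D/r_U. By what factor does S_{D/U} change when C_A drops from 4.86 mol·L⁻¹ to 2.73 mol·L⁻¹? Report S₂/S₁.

S_{D/U} = (k₁/k₂)·C_A^0.5, so S₂/S₁ = (C_{A,2}/C_{A,1})^0.5.
= (2.73/4.86)^0.5 = (0.5617)^0.5 = 0.749.

0.749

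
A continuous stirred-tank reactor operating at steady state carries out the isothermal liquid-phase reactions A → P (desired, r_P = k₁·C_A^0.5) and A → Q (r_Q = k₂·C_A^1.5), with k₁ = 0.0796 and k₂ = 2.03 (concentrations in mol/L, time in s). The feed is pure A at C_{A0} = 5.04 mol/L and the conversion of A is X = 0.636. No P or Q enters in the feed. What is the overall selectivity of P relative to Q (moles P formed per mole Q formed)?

Exit C_A = C_{A0}(1−X) = 5.04×0.364 = 1.835 mol/L.
In a CSTR the entire volume is at exit conditions, so r_P = 0.0796×1.835^0.5 = 0.1078 and r_Q = 2.03×1.835^1.5 = 5.044.
Overall selectivity = C_P/C_Q = r_Pτ/(r_Qτ) = r_P/r_Q = 0.0214.

0.0214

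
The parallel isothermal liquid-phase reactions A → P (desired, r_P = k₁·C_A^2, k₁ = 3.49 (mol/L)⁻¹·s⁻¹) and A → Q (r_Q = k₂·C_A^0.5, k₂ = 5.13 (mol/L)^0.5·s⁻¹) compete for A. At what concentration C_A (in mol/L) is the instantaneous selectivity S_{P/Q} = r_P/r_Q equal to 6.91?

4.69 mol/L

S_{P/Q} = (k₁/k₂)·C_A^1.5 ⇒ C_A = (S·k₂/k₁)^(1/1.5).
= (6.91×5.13/3.49)^(0.6667) = (10.16)^(0.6667) = 4.69 mol/L.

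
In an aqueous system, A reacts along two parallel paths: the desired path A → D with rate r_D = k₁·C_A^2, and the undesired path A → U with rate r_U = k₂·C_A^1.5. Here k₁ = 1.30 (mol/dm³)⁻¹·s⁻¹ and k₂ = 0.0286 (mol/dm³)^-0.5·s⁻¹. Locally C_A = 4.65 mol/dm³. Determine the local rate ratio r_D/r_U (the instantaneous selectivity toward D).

S_{D/U} = r_D/r_U = (k₁·C_A^2)/(k₂·C_A^1.5) = (k₁/k₂)·C_A^0.5.
= (1.30×4.650^2) / (0.0286×4.650^1.5) = 28.11/0.2868 = 98.0.
Since the desired path is higher order in A, keeping C_A high (PFR or concentrated feed) favours D.

98.0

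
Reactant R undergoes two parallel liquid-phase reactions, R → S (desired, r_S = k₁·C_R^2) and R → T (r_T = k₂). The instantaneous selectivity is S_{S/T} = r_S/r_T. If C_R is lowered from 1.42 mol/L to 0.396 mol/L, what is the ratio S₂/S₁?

0.0778

S_{S/T} = (k₁/k₂)·C_R^2, so S₂/S₁ = (C_{R,2}/C_{R,1})^2.
= (0.396/1.42)^2 = (0.2789)^2 = 0.0778.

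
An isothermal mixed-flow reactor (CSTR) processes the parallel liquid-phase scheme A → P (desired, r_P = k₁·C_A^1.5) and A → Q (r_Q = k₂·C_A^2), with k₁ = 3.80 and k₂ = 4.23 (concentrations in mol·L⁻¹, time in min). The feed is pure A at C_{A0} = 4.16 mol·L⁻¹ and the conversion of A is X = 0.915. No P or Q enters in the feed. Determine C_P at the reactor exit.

Exit C_A = C_{A0}(1−X) = 4.16×0.0850 = 0.3536 mol·L⁻¹.
Rates in a CSTR are evaluated at the outlet concentration: r_P = 3.80×0.3536^1.5 = 0.7990, r_Q = 4.23×0.3536^2 = 0.5289.
Fraction of consumed A going to P: r_P/(r_P+r_Q) = 0.6017.
C_P = 0.6017·C_{A0}·X = 0.6017×4.16×0.915 = 2.29 mol·L⁻¹.

2.29 mol·L⁻¹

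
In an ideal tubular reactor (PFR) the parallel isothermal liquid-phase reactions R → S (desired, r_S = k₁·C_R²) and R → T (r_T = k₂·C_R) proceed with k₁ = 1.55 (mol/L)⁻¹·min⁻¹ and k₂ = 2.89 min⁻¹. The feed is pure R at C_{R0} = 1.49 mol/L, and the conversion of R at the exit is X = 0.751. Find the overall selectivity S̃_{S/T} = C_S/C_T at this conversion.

C_R = C_{R0}(1−X) = 0.3710 mol/L.
Along a PFR/batch, dC_T/dC_R = −r_T/(r_S+r_T) = −k₂/(k₂+k₁·C_R).
Integrating from C_{R0} to C_R: C_T = (2.89/1.55)·ln[(2.89+1.55·1.49)/(2.89+1.55·0.371)] = 1.865·ln(5.200/3.465) = 0.7567 mol/L.
Then C_S = (C_{R0}−C_R) − C_T = 1.119 − 0.7567 = 0.3623 mol/L.
S̃_{S/T} = C_S/C_T = 0.3623/0.7567 = 0.479.

0.479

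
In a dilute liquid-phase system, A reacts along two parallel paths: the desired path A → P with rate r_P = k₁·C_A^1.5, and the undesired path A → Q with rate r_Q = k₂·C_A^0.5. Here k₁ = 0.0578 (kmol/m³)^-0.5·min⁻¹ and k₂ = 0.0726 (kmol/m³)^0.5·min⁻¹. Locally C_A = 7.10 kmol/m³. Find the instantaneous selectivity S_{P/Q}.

S_{P/Q} = r_P/r_Q = (k₁·C_A^1.5)/(k₂·C_A^0.5) = (k₁/k₂)·C_A.
= (0.0578×7.100^1.5) / (0.0726×7.100^0.5) = 1.093/0.1934 = 5.65.

5.65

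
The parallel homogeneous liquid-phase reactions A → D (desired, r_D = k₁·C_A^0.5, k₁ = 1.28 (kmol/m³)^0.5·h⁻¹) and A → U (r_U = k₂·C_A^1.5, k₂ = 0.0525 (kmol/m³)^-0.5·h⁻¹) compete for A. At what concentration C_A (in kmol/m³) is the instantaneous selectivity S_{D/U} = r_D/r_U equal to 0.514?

47.4 kmol/m³

S_{D/U} = (k₁/k₂)·C_A⁻¹ ⇒ C_A = (S·k₂/k₁)^(-1).
= (0.514×0.0525/1.28)^(-1) = (0.02108)^(-1) = 47.4 kmol/m³.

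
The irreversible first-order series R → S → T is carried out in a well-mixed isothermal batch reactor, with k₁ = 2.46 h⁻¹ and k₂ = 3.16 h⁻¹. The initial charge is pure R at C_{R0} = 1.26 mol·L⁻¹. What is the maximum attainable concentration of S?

0.407 mol·L⁻¹

For a first-order series the maximum intermediate yield is C_{S,max}/C_{R0} = (k₁/k₂)^[k₂/(k₂−k₁)].
= (2.46/3.16)^(3.16/(3.16−2.46)) = (0.7785)^(4.514) = 0.3229.
C_{S,max} = 0.3229×1.26 = 0.407 mol·L⁻¹.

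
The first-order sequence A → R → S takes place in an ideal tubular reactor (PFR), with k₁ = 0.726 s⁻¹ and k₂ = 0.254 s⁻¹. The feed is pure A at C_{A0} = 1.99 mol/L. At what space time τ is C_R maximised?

For first-order series the maximum of C_R occurs at τ_opt = ln(k₂/k₁)/(k₂−k₁).
= ln(0.254/0.726)/(0.254−0.726) = ln(0.3499)/-0.4720 = -1.050/-0.4720 = 2.23 s.

2.23 s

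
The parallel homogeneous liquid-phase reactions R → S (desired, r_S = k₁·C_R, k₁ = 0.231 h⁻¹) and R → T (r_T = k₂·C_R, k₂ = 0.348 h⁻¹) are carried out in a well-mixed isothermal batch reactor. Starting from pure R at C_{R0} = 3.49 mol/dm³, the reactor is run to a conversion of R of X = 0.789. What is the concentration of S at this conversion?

C_R = C_{R0}(1−X) = 0.7364 mol/dm³.
Both paths are first order in R, so the instantaneous fraction to S is constant: dC_S/d(−C_R) = k₁/(k₁+k₂) = 0.3990.
C_S = 0.3990·(C_{R0}−C_R) = 0.3990×2.754 = 1.10 mol/dm³.

1.10 mol/dm³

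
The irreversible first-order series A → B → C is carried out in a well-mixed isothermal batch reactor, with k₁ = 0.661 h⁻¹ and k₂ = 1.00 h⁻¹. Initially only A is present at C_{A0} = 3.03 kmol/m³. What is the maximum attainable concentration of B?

For a first-order series the maximum intermediate yield is C_{B,max}/C_{A0} = (k₁/k₂)^[k₂/(k₂−k₁)].
= (0.661/1.00)^(1.00/(1.00−0.661)) = (0.6610)^(2.950) = 0.2949.
C_{B,max} = 0.2949×3.03 = 0.893 kmol/m³.

0.893 kmol/m³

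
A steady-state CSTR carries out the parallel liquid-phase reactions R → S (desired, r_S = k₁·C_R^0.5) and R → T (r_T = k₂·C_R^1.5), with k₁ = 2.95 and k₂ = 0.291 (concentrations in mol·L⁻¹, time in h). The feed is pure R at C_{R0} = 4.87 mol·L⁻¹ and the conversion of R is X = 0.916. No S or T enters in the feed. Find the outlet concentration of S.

Exit C_R = C_{R0}(1−X) = 4.87×0.0840 = 0.4091 mol·L⁻¹.
A CSTR operates uniformly at the exit composition, giving r_S = 1.887 and r_T = 0.07614 (each k·C_R^n at C_R = 0.4091).
Fraction of consumed R going to S: r_S/(r_S+r_T) = 0.9612.
C_S = 0.9612·C_{R0}·X = 0.9612×4.87×0.916 = 4.29 mol·L⁻¹.

4.29 mol·L⁻¹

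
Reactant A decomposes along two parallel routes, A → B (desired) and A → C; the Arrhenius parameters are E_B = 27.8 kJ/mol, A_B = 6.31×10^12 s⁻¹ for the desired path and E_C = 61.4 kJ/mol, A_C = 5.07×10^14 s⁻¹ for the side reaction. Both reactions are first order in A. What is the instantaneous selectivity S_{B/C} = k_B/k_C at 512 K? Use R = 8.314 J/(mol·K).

k_B/k_C = (A_B/A_C)·exp[−(E_B−E_C)/(RT)] = (A_B/A_C)·exp[(E_C−E_B)/(RT)].
(E_C−E_B)/(RT) = (61.4−27.8)×10³/(8.314×512) = 33600/4257 = 7.893.
k_B/k_C = (6.31×10^12/5.07×10^14)·exp(7.893) = 0.01245 × 2679 = 33.3.
Since E_B < E_C, lowering the temperature improves selectivity toward B.

33.3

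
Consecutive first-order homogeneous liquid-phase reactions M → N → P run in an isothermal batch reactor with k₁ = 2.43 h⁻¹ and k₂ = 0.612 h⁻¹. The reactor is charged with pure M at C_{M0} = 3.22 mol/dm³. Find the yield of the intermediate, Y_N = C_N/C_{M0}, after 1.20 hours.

0.569

For first-order series with pure M initially, C_N(t) = k₁C_{M0}/(k₂−k₁)·(e^(−k₁t) − e^(−k₂t)).
e^(−k₁t) = e^(−2.43×1.20) = e^(−2.916) = 0.05415; e^(−k₂t) = e^(−0.7344) = 0.4798.
C_N = 2.43×3.22/(0.612−2.43) × (0.05415−0.4798) = (-4.304)×(-0.4256) = 1.832 mol/dm³.
Y_N = C_N/C_{M0} = 1.832/3.22 = 0.569.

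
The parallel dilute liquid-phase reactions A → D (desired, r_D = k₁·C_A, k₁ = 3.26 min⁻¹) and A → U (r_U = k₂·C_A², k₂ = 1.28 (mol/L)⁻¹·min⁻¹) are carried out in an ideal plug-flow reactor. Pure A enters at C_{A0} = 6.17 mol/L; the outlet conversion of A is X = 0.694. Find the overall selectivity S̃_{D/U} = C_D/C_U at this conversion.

C_A = C_{A0}(1−X) = 1.888 mol/L.
Along a PFR/batch, dC_D/dC_A = −r_D/(r_D+r_U) = −k₁/(k₁+k₂·C_A).
Integrating from C_{A0} to C_A: C_D = (3.26/1.28)·ln[(3.26+1.28·6.17)/(3.26+1.28·1.89)] = 2.547·ln(11.16/5.677) = 1.721 mol/L.
C_U = (C_{A0}−C_A)−C_D = 2.561 mol/L; S̃_{D/U} = 1.721/2.561 = 0.672.

0.672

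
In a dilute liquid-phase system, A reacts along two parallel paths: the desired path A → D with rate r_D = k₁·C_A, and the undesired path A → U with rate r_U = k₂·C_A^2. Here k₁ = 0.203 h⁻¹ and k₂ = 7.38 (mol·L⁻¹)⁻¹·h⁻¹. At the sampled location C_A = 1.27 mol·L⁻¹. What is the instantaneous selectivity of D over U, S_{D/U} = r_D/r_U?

S_{D/U} = r_D/r_U = (k₁·C_A)/(k₂·C_A^2) = (k₁/k₂)·C_A⁻¹.
= (0.203×1.270) / (7.38×1.270^2) = 0.2578/11.90 = 0.0217.
The undesired path is higher order in A, so low C_A (CSTR or dilute feed) favours D.

0.0217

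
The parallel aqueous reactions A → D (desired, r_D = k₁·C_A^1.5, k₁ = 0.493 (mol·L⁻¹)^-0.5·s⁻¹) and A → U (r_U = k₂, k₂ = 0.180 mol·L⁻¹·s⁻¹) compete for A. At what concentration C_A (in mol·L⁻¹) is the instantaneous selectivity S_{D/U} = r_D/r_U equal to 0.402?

S_{D/U} = (k₁/k₂)·C_A^1.5 ⇒ C_A = (S·k₂/k₁)^(1/1.5).
= (0.402×0.180/0.493)^(0.6667) = (0.1468)^(0.6667) = 0.278 mol·L⁻¹.

0.278 mol·L⁻¹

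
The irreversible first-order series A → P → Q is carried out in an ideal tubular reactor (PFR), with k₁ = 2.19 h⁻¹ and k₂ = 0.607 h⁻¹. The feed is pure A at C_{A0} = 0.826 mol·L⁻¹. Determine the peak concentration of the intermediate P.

For a first-order series the maximum intermediate yield is C_{P,max}/C_{A0} = (k₁/k₂)^[k₂/(k₂−k₁)].
= (2.19/0.607)^(0.607/(0.607−2.19)) = (3.608)^(-0.3834) = 0.6114.
C_{P,max} = 0.6114×0.826 = 0.505 mol·L⁻¹.

0.505 mol·L⁻¹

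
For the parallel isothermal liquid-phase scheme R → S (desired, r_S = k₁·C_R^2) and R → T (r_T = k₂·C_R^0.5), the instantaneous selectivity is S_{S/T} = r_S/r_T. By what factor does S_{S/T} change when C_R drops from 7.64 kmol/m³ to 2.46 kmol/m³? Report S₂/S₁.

S_{S/T} = (k₁/k₂)·C_R^1.5, so S₂/S₁ = (C_{R,2}/C_{R,1})^1.5.
= (2.46/7.64)^1.5 = (0.3220)^1.5 = 0.183.
Selectivity toward S falls as C_R falls — high-concentration operation is favoured.

0.183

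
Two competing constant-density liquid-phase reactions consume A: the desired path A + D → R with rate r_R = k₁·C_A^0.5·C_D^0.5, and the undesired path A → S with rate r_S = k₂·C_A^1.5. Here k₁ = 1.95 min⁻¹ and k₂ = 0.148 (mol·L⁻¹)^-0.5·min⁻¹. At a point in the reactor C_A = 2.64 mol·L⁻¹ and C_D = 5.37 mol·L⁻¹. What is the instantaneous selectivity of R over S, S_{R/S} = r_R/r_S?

S_{R/S} = r_R/r_S = (k₁·C_A^0.5·C_D^0.5)/(k₂·C_A^1.5) = (k₁/k₂)·C_A⁻¹·C_D^0.5.
= (1.95×2.640^0.5×5.370^0.5) / (0.148×2.640^1.5) = 7.342/0.6348 = 11.6.
The undesired path is higher order in A, so low C_A (CSTR or dilute feed) favours R.

11.6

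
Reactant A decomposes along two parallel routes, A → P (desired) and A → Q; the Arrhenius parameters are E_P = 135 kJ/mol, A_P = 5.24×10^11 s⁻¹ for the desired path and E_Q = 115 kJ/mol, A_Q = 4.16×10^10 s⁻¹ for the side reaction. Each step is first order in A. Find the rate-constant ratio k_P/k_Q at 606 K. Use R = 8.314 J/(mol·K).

0.238

Since both paths have the same order in A, the concentration cancels and S_{P/Q} = k_P/k_Q = (A_P/A_Q)·exp[(E_Q−E_P)/(RT)].
(E_Q−E_P)/(RT) = (115−135)×10³/(8.314×606) = -20000/5038 = -3.970.
k_P/k_Q = (5.24×10^11/4.16×10^10)·exp(-3.970) = 12.60 × 0.01888 = 0.238.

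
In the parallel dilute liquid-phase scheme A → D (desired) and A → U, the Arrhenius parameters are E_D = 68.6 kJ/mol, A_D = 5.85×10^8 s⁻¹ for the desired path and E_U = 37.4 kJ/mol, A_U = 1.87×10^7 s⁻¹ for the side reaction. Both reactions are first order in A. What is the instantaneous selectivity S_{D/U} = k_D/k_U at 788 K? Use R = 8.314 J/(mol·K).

0.267

With equal orders, S_{D/U} = k_D/k_U = (A_D/A_U)·exp[(E_U−E_D)/(RT)].
(E_U−E_D)/(RT) = (37.4−68.6)×10³/(8.314×788) = -31200/6551 = -4.762.
k_D/k_U = (5.85×10^8/1.87×10^7)·exp(-4.762) = 31.28 × 0.008546 = 0.267.
Since E_D > E_U, raising the temperature improves selectivity toward D.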